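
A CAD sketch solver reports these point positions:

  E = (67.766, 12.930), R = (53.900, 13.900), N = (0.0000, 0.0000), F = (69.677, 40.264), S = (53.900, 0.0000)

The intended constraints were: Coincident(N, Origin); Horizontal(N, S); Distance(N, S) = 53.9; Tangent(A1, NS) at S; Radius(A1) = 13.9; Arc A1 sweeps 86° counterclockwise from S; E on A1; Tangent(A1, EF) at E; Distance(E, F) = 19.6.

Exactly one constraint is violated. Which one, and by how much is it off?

Distance(E, F) = 19.6 — off by 7.80.

N = (0.00, 0.00) ✓; N.y = 0.00, S.y = 0.00 ✓; |NS| = 53.90 ✓; ∠(RS, SN) = 90.00° ✓; |RS| = 13.90 ✓; bearing(R→E) − bearing(R→S) = 86.00° ✓; |RE| = 13.90 ✓; ∠(RE, EF) = 90.00° ✓; |EF| = 27.40 ✗.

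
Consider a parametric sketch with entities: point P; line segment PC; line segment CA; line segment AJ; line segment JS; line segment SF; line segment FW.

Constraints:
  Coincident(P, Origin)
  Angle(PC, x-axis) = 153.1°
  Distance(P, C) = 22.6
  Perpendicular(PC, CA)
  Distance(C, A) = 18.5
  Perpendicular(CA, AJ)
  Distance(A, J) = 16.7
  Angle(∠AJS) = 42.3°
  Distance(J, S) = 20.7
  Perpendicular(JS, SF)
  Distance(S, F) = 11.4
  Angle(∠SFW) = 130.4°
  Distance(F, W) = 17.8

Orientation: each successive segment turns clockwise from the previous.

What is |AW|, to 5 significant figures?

12.804

P is at the origin; PC runs at 153.1° with length 22.6, so C = (-20.155, 10.225). PC is perpendicular to CA, so CA runs at 63.100°; with |CA| = 18.5, A = (-11.785, 26.723). CA ⟂ AJ, so AJ runs at -26.900°; with |AJ| = 16.7, J = (3.1084, 19.168). ∠AJS = 42.3° gives JS at -164.60° from the x-axis; with |JS| = 20.7, S = (-16.848, 13.671). JS ⟂ SF, so SF runs at 105.40°; with |SF| = 11.4, F = (-19.876, 24.661). ∠SFW = 130.4° gives FW at 55.800° from the x-axis; with |FW| = 17.8, W = (-9.8706, 39.383). Then |AW| = |W − A| = 12.804.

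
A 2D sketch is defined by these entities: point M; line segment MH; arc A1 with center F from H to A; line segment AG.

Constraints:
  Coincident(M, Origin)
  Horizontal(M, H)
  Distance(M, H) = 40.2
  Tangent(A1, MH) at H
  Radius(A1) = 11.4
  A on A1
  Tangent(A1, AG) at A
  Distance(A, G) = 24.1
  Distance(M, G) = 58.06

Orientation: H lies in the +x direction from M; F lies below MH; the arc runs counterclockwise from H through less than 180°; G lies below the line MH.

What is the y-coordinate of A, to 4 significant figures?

-17.73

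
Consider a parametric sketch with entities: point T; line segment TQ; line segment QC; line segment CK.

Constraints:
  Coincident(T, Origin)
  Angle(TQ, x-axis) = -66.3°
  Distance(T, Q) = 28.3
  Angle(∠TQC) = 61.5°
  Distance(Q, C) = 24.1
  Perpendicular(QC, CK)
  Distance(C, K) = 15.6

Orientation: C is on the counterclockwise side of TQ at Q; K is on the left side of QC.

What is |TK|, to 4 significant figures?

14.08

T is at the origin; TQ runs at -66.3° with length 28.3, so Q = 28.3·(cos -66.3°, sin -66.3°) = (11.38, -25.91). ∠TQC = 61.5°, so QC runs at -66.3° + (180° − 61.5°) = 52.20° from the x-axis; with |QC| = 24.1, C = Q + 24.1·(cos 52.20°, sin 52.20°) = (26.15, -6.871). The perpendicularity gives CK at right angles to QC; with |CK| = 15.6 on the left of QC, K = C + 15.6·(-0.7902, 0.6129) = (13.82, 2.691). Then |TK| = |K − T| = 14.08.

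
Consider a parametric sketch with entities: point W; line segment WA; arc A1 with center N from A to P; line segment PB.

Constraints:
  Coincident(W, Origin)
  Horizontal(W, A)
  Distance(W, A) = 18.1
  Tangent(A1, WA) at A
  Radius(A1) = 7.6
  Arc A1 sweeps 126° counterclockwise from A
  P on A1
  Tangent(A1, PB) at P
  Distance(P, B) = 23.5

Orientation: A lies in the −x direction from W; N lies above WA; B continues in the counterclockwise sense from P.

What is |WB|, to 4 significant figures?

40.37

W is at the origin; W and A share the same y with |WA| = 18.1 and A on the −x side, so A = (-18.10, 0.000). The tangent condition forces NA to be normal to WA, so N = A + (0, 7.6) = (-18.10, 7.600). On A1, A sits at bearing -90° from N; a 126° counterclockwise sweep puts P at bearing 36°, so P = N + 7.6·(cos 36°, sin 36°) = (-11.95, 12.07). A1 meets PB tangentially, so NP is at right angles to PB, so PB runs along (−sin 36°, cos 36°); with |PB| = 23.5, B = (-25.76, 31.08). Then |WB| = |B − W| = 40.37.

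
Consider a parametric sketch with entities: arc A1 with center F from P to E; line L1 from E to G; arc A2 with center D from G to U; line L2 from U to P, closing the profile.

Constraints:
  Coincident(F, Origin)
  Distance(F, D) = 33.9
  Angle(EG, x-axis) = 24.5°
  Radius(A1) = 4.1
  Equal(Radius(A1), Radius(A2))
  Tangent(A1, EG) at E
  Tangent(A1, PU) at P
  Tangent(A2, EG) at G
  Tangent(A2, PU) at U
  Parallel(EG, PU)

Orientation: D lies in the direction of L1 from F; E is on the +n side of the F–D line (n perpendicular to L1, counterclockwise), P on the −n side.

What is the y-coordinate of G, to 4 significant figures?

17.79

Tangency of A1 to both parallel lines with radius 4.1 puts E and P at F ± 4.1·n: E = (-1.700, 3.731), P = (1.700, -3.731). Equal radii place G and U the same way about D: G = D + 4.1·n = (29.15, 17.79), U = D − 4.1·n = (32.55, 10.33). So G.y = 17.79.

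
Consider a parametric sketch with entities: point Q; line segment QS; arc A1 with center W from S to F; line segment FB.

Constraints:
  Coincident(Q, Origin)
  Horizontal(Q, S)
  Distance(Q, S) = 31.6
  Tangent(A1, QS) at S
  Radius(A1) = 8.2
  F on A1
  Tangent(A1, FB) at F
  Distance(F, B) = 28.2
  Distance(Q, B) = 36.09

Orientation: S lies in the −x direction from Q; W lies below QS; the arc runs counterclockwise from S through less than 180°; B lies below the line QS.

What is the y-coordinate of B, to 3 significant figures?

-32.7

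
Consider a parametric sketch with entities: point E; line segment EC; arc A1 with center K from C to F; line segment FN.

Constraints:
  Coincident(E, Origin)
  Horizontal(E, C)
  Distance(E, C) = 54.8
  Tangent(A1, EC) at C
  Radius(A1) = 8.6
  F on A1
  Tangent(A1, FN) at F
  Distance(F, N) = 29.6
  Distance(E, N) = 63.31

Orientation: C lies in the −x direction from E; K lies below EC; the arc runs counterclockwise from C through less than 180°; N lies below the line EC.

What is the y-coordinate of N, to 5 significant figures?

-39.024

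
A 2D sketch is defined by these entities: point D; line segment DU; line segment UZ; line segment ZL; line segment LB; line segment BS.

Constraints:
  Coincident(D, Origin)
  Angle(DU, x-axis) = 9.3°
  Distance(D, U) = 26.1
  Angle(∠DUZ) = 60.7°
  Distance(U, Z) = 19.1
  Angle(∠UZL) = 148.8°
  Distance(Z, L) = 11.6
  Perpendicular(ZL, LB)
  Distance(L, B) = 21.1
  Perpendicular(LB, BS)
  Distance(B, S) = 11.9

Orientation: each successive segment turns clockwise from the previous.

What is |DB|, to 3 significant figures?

5.47

D is at the origin; DU runs at 9.3° with length 26.1, so U = (25.8, 4.22). ∠DUZ = 60.7° gives UZ at -110° from the x-axis; with |UZ| = 19.1, Z = (19.2, -13.7). ∠UZL = 148.8° gives ZL at -141° from the x-axis; with |ZL| = 11.6, L = (10.2, -21.0). ZL ⟂ LB, so LB runs at 129°; with |LB| = 21.1, B = (-3.04, -4.55). Then |DB| = |B − D| = 5.47.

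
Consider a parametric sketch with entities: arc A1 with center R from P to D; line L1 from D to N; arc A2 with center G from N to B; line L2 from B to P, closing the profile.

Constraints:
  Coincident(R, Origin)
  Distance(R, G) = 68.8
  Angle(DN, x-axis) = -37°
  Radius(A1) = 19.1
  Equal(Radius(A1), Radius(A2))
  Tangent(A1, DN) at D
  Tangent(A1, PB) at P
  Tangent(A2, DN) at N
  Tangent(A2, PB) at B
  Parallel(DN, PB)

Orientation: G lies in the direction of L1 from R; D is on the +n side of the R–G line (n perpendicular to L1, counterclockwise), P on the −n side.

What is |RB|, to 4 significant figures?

71.40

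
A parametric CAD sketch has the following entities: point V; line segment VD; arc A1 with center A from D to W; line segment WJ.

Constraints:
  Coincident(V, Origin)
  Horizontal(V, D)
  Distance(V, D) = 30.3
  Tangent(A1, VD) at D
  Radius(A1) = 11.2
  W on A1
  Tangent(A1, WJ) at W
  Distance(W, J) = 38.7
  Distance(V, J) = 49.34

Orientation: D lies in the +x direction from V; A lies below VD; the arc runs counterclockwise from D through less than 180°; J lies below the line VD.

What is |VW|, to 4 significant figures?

21.42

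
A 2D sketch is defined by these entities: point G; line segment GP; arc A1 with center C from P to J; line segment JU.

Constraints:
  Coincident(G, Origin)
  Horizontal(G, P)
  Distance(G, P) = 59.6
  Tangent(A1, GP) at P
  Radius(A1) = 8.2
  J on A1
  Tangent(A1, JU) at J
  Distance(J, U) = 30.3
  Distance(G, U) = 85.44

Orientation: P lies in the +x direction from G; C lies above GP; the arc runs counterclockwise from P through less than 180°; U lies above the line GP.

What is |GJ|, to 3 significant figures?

67.4

Checks: |CJ| = 8.200 ✓; ∠(CJ, JU) = 90.00° ✓; |JU| = 30.30 ✓; |GU| = 85.44 ✓.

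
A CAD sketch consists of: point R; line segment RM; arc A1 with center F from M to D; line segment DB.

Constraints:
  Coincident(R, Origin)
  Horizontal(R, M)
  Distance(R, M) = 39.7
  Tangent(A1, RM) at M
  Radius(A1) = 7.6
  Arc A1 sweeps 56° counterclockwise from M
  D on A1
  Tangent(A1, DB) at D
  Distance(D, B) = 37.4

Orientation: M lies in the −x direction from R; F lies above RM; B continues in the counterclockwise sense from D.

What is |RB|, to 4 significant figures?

36.55

R is at the origin; R and M share the same y with |RM| = 39.7 and M on the −x side, so M = (-39.70, 0.000). Since A1 is tangent to RM there, FM ⟂ RM, so F = M + (0, 7.6) = (-39.70, 7.600). On A1, M sits at bearing -90° from F; a 56° counterclockwise sweep puts D at bearing -34°, so D = F + 7.6·(cos -34°, sin -34°) = (-33.40, 3.350). A1 meets DB tangentially, so FD is at right angles to DB, so DB runs along (−sin -34°, cos -34°); with |DB| = 37.4, B = (-12.49, 34.36). Then |RB| = |B − R| = 36.55.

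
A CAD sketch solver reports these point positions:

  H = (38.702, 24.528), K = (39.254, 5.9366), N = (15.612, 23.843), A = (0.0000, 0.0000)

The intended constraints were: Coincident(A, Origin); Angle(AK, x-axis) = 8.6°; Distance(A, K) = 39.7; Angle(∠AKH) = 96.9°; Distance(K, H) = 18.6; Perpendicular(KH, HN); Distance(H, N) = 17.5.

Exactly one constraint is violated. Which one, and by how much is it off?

Distance(H, N) = 17.5 — off by 5.60.

A = (0.00, 0.00) ✓; AK at 8.600° ✓; |AK| = 39.70 ✓; ∠AKH = 96.90° ✓; |KH| = 18.60 ✓; ∠(KH, HN) = 90.00° ✓; |HN| = 23.10 ✗.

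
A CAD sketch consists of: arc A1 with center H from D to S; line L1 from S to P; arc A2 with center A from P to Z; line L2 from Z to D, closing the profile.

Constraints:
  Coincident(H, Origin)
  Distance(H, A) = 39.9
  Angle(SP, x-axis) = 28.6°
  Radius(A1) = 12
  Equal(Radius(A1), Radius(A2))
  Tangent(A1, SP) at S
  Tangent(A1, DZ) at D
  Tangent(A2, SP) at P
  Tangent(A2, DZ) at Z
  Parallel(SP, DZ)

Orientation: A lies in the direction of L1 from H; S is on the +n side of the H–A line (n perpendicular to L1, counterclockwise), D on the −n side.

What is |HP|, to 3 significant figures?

41.7

Tangency of A1 to both parallel lines with radius 12.0 puts S and D at H ± 12.0·n: S = (-5.74, 10.5), D = (5.74, -10.5). Equal radii place P and Z the same way about A: P = A + 12.0·n = (29.3, 29.6), Z = A − 12.0·n = (40.8, 8.56). Then |HP| = |P − H| = 41.7.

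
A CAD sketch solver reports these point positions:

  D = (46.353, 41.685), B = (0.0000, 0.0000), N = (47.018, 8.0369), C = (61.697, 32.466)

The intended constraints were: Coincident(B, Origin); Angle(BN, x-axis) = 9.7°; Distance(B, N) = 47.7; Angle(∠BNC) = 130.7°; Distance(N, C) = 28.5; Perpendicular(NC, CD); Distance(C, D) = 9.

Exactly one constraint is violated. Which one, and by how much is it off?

Distance(C, D) = 9 — off by 8.90.

B = (0.00, 0.00) ✓; BN at 9.700° ✓; |BN| = 47.70 ✓; ∠BNC = 130.7° ✓; |NC| = 28.50 ✓; ∠(NC, CD) = 90.00° ✓; |CD| = 17.90 ✗.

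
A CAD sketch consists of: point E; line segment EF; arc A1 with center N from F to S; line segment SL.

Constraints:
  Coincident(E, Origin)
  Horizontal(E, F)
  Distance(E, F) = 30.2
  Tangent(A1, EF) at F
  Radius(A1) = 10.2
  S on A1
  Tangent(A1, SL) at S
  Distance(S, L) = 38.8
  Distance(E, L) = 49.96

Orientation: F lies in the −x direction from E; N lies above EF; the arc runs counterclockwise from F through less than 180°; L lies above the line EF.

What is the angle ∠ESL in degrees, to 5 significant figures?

107.28°

E is at the origin; E and F share the same y with |EF| = 30.2 and F on the −x side, so F = (-30.200, 0.0000). A1 meets EF tangentially, so NF is at right angles to EF, so N = F + (0, 10.2) = (-30.200, 10.200). Since NS ⟂ SL (tangency), |NL| = √(10.2² + 38.8²) = 40.118 regardless of where S sits on A1. So L lies on both circle(E, 49.96) and circle(N, 40.118); the above-EF intersection is L = (-15.454, 47.510). S is the foot of the tangent from L: S = (-20.073, 8.9858).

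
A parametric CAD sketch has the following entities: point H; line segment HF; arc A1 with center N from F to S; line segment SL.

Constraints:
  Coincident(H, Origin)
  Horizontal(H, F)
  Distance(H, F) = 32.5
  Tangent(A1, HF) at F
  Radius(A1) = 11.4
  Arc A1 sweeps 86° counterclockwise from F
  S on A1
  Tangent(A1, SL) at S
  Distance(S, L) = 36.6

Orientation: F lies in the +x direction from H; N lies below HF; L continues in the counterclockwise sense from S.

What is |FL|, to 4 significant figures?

49.13

On A1, F sits at bearing 90° from N; an 86° counterclockwise sweep puts S at bearing 176°, so S = N + 11.4·(cos 176°, sin 176°) = (21.13, -10.60). Since A1 is tangent to SL there, NS ⟂ SL, so SL runs along (−sin 176°, cos 176°); with |SL| = 36.6, L = (18.57, -47.12). Then |FL| = |L − F| = 49.13.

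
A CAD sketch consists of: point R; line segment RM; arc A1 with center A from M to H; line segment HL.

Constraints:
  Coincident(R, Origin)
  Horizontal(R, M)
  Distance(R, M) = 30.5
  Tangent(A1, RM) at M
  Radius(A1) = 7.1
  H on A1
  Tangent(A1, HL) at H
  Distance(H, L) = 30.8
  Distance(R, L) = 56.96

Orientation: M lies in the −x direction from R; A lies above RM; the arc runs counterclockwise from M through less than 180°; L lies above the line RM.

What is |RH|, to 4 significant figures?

27.60

R is at the origin; R and M share the same y with |RM| = 30.5 and M on the −x side, so M = (-30.50, 0.000). A1 meets RM tangentially, so AM is at right angles to RM, so A = M + (0, 7.1) = (-30.50, 7.100). Since AH ⟂ HL (tangency), |AL| = √(7.1² + 30.8²) = 31.61 regardless of where H sits on A1. So L lies on both circle(R, 56.96) and circle(A, 31.61); the above-RM intersection is L = (-44.65, 35.36). H is the foot of the tangent from L: H = (-25.03, 11.62).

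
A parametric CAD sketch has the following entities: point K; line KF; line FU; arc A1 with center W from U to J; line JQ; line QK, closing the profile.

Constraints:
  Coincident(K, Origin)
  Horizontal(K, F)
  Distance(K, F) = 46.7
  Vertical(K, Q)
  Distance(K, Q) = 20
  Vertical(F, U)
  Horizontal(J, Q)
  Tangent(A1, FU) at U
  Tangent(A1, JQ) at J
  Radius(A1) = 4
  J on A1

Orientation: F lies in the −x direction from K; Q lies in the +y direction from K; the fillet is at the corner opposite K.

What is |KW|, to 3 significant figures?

45.6

K is at the origin; KF is horizontal with |KF| = 46.7 and F on the −x side, so F = (-46.7, 0.00). KQ is vertical with |KQ| = 20.0 and Q on the +y side, so Q = (0.00, 20.0). The virtual corner opposite K is at (-46.7, 20.0). A1 meets FU tangentially, so WU is at right angles to FU and since A1 is tangent to JQ there, WJ ⟂ JQ, with radius 4.0, so the center W sits 4.0 in from both sides at W = (-42.7, 16.0). Then |KW| = |W − K| = 45.6.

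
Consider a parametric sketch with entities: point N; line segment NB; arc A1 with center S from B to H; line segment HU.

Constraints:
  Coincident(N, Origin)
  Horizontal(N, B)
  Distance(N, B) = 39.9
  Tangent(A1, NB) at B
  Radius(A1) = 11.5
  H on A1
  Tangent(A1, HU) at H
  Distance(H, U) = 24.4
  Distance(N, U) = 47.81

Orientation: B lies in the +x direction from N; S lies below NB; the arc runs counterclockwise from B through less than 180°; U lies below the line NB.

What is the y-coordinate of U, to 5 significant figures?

-36.794

Checks: N.y = 0.00, B.y = 0.00 ✓; |SH| = 11.50 ✓; ∠(SH, HU) = 90.00° ✓; |HU| = 24.40 ✓; |NU| = 47.81 ✓.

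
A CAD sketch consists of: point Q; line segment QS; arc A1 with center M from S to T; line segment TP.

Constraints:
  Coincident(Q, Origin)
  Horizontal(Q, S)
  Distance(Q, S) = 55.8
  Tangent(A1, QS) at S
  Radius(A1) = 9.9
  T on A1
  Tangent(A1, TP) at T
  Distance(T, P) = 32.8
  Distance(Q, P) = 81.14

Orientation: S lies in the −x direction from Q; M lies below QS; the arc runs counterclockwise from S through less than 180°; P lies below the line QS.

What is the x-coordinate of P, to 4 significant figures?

-69.96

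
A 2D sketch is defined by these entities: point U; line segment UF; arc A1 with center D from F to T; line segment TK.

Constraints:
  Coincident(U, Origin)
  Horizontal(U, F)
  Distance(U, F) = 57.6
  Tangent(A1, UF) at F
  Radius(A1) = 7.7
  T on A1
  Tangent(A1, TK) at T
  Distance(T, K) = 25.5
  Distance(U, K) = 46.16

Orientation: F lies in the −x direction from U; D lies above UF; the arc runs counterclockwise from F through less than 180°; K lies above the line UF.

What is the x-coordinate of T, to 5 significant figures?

-50.931

Checks: ∠(DF, FU) = 90.00° ✓; |DT| = 7.700 ✓; ∠(DT, TK) = 90.00° ✓; |TK| = 25.50 ✓; |UK| = 46.16 ✓.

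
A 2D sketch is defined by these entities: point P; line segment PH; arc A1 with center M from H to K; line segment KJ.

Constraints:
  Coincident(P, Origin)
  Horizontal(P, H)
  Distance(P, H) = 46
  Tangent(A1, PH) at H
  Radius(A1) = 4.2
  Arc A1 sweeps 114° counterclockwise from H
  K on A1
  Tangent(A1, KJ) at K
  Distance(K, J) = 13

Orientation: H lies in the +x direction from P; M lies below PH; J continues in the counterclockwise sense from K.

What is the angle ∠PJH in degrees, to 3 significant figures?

64.8°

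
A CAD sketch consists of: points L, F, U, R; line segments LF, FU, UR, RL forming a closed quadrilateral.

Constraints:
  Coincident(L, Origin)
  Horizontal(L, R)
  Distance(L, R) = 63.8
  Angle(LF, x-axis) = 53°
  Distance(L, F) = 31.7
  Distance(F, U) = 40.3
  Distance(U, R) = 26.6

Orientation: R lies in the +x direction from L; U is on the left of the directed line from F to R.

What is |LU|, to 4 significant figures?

64.90

Checks: |FU| = 40.30 ✓; |UR| = 26.60 ✓.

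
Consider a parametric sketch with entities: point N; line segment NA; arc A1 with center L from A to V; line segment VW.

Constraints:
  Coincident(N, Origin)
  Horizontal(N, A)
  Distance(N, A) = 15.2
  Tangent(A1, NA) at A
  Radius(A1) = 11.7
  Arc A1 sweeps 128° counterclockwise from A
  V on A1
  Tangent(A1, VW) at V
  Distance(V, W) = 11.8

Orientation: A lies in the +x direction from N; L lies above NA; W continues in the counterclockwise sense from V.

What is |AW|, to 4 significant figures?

28.27

N is at the origin; N and A share the same y with |NA| = 15.2 and A on the +x side, so A = (15.20, 0.000). Tangency of A1 to NA means the radius LA is perpendicular to NA, so L = A + (0, 11.7) = (15.20, 11.70). On A1, A sits at bearing -90° from L; a 128° counterclockwise sweep puts V at bearing 38°, so V = L + 11.7·(cos 38°, sin 38°) = (24.42, 18.90). A1 meets VW tangentially, so LV is at right angles to VW, so VW runs along (−sin 38°, cos 38°); with |VW| = 11.8, W = (17.15, 28.20). Then |AW| = |W − A| = 28.27.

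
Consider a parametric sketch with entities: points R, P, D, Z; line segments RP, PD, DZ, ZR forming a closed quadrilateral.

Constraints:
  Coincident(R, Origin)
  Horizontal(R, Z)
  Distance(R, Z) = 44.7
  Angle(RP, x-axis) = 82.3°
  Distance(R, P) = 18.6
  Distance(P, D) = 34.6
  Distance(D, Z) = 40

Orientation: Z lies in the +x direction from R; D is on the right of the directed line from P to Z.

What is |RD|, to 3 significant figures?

17.6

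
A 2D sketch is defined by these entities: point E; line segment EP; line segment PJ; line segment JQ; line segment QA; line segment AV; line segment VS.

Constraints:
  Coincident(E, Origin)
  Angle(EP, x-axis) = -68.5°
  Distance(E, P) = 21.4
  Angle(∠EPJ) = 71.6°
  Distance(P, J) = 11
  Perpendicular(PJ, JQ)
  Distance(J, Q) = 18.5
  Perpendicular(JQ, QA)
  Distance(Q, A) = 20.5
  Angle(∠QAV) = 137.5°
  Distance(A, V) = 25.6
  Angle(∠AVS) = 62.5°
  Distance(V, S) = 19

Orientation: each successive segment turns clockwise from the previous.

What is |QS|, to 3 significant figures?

32.1

E is at the origin; EP runs at -68.5° with length 21.4, so P = (7.84, -19.9). ∠EPJ = 71.6° gives PJ at -177° from the x-axis; with |PJ| = 11.0, J = (-3.14, -20.5). PJ ⟂ JQ, so JQ runs at 93.1°; with |JQ| = 18.5, Q = (-4.14, -2.03). JQ is perpendicular to QA, so QA runs at 3.10°; with |QA| = 20.5, A = (16.3, -0.924). ∠QAV = 137.5° gives AV at -39.4° from the x-axis; with |AV| = 25.6, V = (36.1, -17.2). ∠AVS = 62.5° gives VS at -157° from the x-axis; with |VS| = 19.0, S = (18.6, -24.6). Then |QS| = |S − Q| = 32.1.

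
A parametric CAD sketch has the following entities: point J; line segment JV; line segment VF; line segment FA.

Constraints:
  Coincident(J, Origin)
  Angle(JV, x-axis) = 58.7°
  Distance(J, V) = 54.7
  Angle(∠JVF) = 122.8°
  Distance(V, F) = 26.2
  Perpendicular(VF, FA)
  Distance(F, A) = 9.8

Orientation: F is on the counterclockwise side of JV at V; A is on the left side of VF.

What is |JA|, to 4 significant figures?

66.53

∠JVF = 122.8°, so VF runs at 58.7° + (180° − 122.8°) = 115.9° from the x-axis; with |VF| = 26.2, F = V + 26.2·(cos 115.9°, sin 115.9°) = (16.97, 70.31). VF ⟂ FA; with |FA| = 9.8 on the left of VF, A = F + 9.8·(-0.8996, -0.4368) = (8.158, 66.03). Then |JA| = |A − J| = 66.53.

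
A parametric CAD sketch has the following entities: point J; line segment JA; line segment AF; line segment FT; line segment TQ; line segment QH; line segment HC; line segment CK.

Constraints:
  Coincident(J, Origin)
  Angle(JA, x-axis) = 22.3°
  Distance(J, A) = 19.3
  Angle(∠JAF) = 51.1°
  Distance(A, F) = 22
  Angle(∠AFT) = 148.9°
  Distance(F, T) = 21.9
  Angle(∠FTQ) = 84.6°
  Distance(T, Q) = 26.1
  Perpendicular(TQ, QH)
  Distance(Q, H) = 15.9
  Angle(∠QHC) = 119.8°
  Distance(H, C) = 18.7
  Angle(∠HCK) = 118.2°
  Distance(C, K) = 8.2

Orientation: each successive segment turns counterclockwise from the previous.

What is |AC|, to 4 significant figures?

15.24

J is at the origin; JA runs at 22.3° with length 19.3, so A = (17.86, 7.324). ∠JAF = 51.1° gives AF at 151.2° from the x-axis; with |AF| = 22.0, F = (-1.422, 17.92). ∠AFT = 148.9° gives FT at -177.7° from the x-axis; with |FT| = 21.9, T = (-23.30, 17.04). ∠FTQ = 84.6° gives TQ at -82.30° from the x-axis; with |TQ| = 26.1, Q = (-19.81, -8.821). TQ ⟂ QH, so QH runs at 7.700°; with |QH| = 15.9, H = (-4.051, -6.691). ∠QHC = 119.8° gives HC at 67.90° from the x-axis; with |HC| = 18.7, C = (2.985, 10.64). Then |AC| = |C − A| = 15.24.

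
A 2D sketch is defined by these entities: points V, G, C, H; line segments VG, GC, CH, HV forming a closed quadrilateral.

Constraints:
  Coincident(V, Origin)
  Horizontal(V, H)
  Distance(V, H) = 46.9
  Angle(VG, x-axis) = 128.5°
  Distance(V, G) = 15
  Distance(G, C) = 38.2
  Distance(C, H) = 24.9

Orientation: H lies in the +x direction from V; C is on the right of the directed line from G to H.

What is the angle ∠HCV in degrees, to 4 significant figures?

142.1°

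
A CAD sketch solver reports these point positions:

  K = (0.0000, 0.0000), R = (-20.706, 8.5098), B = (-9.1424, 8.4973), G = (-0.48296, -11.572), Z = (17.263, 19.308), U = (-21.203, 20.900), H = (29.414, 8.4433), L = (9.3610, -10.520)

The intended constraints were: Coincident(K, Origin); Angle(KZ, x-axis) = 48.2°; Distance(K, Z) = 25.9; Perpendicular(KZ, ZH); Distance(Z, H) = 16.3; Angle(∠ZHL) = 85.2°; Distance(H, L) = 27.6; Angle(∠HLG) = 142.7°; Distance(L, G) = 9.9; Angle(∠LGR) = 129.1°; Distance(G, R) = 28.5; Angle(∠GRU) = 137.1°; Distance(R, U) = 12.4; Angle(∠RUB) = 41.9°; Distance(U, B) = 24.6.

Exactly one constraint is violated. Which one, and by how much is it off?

Distance(U, B) = 24.6 — off by 7.30.

K = (0.00, 0.00) ✓; KZ at 48.20° ✓; |KZ| = 25.90 ✓; ∠(KZ, ZH) = 90.00° ✓; |ZH| = 16.30 ✓; ∠ZHL = 85.20° ✓; |HL| = 27.60 ✓; ∠HLG = 142.7° ✓; |LG| = 9.900 ✓; ∠LGR = 129.1° ✓; |GR| = 28.50 ✓; ∠GRU = 137.1° ✓; |RU| = 12.40 ✓; ∠RUB = 41.90° ✓; |UB| = 17.30 ✗.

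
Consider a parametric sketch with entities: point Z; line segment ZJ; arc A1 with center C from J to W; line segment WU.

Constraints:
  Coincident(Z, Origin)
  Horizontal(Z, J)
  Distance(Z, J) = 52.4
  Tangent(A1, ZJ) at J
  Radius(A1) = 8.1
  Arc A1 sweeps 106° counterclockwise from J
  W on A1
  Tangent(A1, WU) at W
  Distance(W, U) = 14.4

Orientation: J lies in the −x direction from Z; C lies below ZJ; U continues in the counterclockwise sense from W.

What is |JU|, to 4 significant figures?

24.47

Z is at the origin; ZJ is horizontal with |ZJ| = 52.4 and J on the −x side, so J = (-52.40, 0.000). The tangent condition forces CJ to be normal to ZJ, so C = J + (0, -8.1) = (-52.40, -8.100). On A1, J sits at bearing 90° from C; a 106° counterclockwise sweep puts W at bearing 196°, so W = C + 8.1·(cos 196°, sin 196°) = (-60.19, -10.33). A1 meets WU tangentially, so CW is at right angles to WU, so WU runs along (−sin 196°, cos 196°); with |WU| = 14.4, U = (-56.22, -24.17). Then |JU| = |U − J| = 24.47.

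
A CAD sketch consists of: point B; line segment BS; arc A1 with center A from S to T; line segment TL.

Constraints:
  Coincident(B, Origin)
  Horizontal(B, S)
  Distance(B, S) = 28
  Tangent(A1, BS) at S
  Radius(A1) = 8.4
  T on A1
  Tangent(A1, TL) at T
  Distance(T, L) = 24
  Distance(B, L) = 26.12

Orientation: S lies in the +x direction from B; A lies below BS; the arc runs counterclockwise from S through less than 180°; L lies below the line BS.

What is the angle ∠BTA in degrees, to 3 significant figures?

160°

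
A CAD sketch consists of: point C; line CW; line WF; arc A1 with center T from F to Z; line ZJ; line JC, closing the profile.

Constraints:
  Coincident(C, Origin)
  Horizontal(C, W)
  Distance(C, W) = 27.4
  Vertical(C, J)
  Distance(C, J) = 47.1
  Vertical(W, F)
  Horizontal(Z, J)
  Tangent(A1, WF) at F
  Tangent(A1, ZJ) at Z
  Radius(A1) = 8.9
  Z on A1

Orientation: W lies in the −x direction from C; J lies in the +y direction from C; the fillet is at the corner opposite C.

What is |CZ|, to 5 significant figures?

50.603

The virtual corner opposite C is at (-27.400, 47.100). Tangency of A1 to WF means the radius TF is perpendicular to WF and A1 meets ZJ tangentially, so TZ is at right angles to ZJ, with radius 8.9, so the center T sits 8.9 in from both sides at T = (-18.500, 38.200). That places the tangent points at F = (-27.400, 38.200) on WF and Z = (-18.500, 47.100) on ZJ. Then |CZ| = |Z − C| = 50.603.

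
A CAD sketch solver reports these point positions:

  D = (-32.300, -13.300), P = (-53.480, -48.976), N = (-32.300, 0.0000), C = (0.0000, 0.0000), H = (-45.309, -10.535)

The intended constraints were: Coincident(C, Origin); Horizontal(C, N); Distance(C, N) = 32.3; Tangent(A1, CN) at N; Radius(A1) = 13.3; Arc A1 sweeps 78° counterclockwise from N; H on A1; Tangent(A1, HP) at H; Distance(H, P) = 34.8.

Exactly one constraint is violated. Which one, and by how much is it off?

Distance(H, P) = 34.8 — off by 4.50.

C = (0.00, 0.00) ✓; C.y = 0.00, N.y = 0.00 ✓; |CN| = 32.30 ✓; ∠(DN, NC) = 90.00° ✓; |DN| = 13.30 ✓; bearing(D→H) − bearing(D→N) = 78.00° ✓; |DH| = 13.30 ✓; ∠(DH, HP) = 90.00° ✓; |HP| = 39.30 ✗.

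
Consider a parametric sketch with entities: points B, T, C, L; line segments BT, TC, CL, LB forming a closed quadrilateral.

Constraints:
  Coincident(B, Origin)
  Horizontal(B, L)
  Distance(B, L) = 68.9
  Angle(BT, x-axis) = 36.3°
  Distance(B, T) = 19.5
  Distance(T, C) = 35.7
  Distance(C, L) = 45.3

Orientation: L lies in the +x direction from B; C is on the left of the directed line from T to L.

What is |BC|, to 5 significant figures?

55.099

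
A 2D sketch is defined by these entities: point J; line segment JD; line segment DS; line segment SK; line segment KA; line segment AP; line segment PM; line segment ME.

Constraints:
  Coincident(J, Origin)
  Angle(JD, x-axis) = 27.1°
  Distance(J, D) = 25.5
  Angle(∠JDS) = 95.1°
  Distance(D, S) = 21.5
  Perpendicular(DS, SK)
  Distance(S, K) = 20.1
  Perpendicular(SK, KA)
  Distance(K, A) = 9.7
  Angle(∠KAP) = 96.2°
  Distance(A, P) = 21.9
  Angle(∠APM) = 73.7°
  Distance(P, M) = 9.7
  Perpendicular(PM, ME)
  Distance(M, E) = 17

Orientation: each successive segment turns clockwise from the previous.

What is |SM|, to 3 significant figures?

2.52

J is at the origin; JD runs at 27.1° with length 25.5, so D = (22.7, 11.6). ∠JDS = 95.1° gives DS at -57.8° from the x-axis; with |DS| = 21.5, S = (34.2, -6.58). The perpendicularity gives SK at right angles to DS, so SK runs at -148°; with |SK| = 20.1, K = (17.1, -17.3). SK ⟂ KA, so KA runs at 122°; with |KA| = 9.7, A = (12.0, -9.08). ∠KAP = 96.2° gives AP at 38.4° from the x-axis; with |AP| = 21.9, P = (29.1, 4.52). ∠APM = 73.7° gives PM at -67.9° from the x-axis; with |PM| = 9.7, M = (32.8, -4.46). Then |SM| = |M − S| = 2.52.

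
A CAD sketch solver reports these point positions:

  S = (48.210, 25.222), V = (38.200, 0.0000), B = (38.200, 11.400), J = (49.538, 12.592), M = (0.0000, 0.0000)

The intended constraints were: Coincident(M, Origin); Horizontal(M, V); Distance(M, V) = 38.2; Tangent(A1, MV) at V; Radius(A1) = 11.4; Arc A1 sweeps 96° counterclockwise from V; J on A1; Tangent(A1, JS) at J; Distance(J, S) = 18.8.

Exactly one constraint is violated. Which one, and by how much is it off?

Distance(J, S) = 18.8 — off by 6.10.

M = (0.00, 0.00) ✓; M.y = 0.00, V.y = 0.00 ✓; |MV| = 38.20 ✓; ∠(BV, VM) = 90.00° ✓; |BV| = 11.40 ✓; bearing(B→J) − bearing(B→V) = 96.00° ✓; |BJ| = 11.40 ✓; ∠(BJ, JS) = 90.00° ✓; |JS| = 12.70 ✗.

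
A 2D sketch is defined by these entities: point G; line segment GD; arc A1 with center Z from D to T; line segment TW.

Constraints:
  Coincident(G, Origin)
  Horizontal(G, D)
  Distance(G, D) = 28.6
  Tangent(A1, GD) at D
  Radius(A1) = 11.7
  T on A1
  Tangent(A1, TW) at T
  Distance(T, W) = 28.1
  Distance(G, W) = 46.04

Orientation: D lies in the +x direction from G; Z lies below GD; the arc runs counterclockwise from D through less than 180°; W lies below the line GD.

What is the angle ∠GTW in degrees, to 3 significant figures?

136°

G is at the origin; GD is horizontal with |GD| = 28.6 and D on the +x side, so D = (28.6, 0.00). Tangency of A1 to GD means the radius ZD is perpendicular to GD, so Z = D + (0, -11.7) = (28.6, -11.7). Since ZT ⟂ TW (tangency), |ZW| = √(11.7² + 28.1²) = 30.4 regardless of where T sits on A1. So W lies on both circle(G, 46.04) and circle(Z, 30.4); the below-GD intersection is W = (20.7, -41.1). T is the foot of the tangent from W: T = (17.0, -13.3).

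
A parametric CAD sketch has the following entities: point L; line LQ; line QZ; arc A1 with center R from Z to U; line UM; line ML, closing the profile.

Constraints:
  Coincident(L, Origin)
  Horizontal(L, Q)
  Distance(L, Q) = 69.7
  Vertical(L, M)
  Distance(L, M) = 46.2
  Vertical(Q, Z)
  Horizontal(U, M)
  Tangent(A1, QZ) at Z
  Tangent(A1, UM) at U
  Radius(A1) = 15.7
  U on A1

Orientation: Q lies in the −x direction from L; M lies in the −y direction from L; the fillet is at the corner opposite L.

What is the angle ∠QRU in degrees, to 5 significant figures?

152.76°

L is at the origin; LQ is horizontal with |LQ| = 69.7 and Q on the −x side, so Q = (-69.700, 0.0000). L and M share the same x with |LM| = 46.2 and M on the −y side, so M = (0.0000, -46.200). The virtual corner opposite L is at (-69.700, -46.200). Tangency of A1 to QZ means the radius RZ is perpendicular to QZ and the tangent condition forces RU to be normal to UM, with radius 15.7, so the center R sits 15.7 in from both sides at R = (-54.000, -30.500). That places the tangent points at Z = (-69.700, -30.500) on QZ and U = (-54.000, -46.200) on UM. Then cos ∠QRU = RQ·RU / (|RQ||RU|), giving 152.76°.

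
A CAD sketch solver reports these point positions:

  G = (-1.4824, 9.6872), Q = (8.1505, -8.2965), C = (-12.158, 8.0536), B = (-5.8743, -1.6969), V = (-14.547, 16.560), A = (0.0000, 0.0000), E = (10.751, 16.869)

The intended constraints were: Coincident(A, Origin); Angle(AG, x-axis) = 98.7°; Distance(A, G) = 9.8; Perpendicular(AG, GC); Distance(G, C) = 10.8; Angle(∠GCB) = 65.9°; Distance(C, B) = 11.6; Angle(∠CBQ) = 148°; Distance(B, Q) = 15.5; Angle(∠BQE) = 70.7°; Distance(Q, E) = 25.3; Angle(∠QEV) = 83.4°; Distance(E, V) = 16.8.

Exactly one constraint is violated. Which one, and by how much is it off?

Distance(E, V) = 16.8 — off by 8.50.

A = (0.00, 0.00) ✓; AG at 98.70° ✓; |AG| = 9.800 ✓; ∠(AG, GC) = 90.00° ✓; |GC| = 10.80 ✓; ∠GCB = 65.90° ✓; |CB| = 11.60 ✓; ∠CBQ = 148.0° ✓; |BQ| = 15.50 ✓; ∠BQE = 70.70° ✓; |QE| = 25.30 ✓; ∠QEV = 83.40° ✓; |EV| = 25.30 ✗.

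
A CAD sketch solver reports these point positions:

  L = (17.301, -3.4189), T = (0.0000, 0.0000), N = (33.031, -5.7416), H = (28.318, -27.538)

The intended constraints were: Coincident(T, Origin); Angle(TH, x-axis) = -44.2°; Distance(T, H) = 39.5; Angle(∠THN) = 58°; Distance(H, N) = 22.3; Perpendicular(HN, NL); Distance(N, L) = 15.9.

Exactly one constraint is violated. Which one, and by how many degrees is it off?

Perpendicular(HN, NL) — off by 3.80°.

T = (0.00, 0.00) ✓; TH at -44.20° ✓; |TH| = 39.50 ✓; ∠THN = 58.00° ✓; |HN| = 22.30 ✓; ∠(HN, NL) = 93.80° ✗; |NL| = 15.90 ✓.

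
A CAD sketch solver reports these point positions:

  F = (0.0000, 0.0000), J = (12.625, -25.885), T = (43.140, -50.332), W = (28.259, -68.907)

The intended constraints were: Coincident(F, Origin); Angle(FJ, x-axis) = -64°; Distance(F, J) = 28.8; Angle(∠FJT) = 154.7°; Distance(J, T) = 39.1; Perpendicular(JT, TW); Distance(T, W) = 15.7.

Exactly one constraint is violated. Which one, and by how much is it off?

Distance(T, W) = 15.7 — off by 8.10.

F = (0.00, 0.00) ✓; FJ at -64.00° ✓; |FJ| = 28.80 ✓; ∠FJT = 154.7° ✓; |JT| = 39.10 ✓; ∠(JT, TW) = 90.00° ✓; |TW| = 23.80 ✗.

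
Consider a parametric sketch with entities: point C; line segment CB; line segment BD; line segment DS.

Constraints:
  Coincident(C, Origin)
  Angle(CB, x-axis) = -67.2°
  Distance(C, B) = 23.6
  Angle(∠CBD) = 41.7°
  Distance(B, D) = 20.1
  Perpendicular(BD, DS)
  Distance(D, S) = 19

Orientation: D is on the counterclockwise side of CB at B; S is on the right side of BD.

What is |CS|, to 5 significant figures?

34.788

∠CBD = 41.7°, so BD runs at -67.2° + (180° − 41.7°) = 71.100° from the x-axis; with |BD| = 20.1, D = B + 20.1·(cos 71.100°, sin 71.100°) = (15.656, -2.7397). BD ⟂ DS; with |DS| = 19.0 on the right of BD, S = D + 19.0·(0.94609, -0.32392) = (33.632, -8.8941). Then |CS| = |S − C| = 34.788.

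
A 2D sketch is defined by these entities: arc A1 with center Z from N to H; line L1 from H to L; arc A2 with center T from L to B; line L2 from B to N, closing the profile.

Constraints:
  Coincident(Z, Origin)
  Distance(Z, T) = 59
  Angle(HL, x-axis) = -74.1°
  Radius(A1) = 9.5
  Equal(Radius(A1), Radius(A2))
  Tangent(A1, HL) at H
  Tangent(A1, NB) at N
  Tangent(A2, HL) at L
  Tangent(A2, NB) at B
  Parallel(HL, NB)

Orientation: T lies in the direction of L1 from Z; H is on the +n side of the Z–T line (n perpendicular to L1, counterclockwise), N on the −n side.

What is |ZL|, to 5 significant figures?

59.760

The slot axis is L1's direction at -74.1°, so u = (cos -74.1°, sin -74.1°) = (0.27396, -0.96174) and n = (−sin -74.1°, cos -74.1°) = (0.96174, 0.27396). Z is at the origin and T lies 59.0 along u from Z, so T = 59.0·u = (16.164, -56.743). Tangency of A1 to both parallel lines with radius 9.5 puts H and N at Z ± 9.5·n: H = (9.1365, 2.6026), N = (-9.1365, -2.6026). Equal radii place L and B the same way about T: L = T + 9.5·n = (25.300, -54.140), B = T − 9.5·n = (7.0271, -59.345). Then |ZL| = |L − Z| = 59.760.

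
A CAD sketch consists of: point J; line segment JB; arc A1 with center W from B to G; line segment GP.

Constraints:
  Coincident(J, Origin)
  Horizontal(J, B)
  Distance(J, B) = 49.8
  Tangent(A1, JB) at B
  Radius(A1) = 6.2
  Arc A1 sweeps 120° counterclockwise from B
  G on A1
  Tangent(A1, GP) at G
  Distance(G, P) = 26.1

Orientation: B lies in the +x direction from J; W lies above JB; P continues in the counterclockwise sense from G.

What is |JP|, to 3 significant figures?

52.8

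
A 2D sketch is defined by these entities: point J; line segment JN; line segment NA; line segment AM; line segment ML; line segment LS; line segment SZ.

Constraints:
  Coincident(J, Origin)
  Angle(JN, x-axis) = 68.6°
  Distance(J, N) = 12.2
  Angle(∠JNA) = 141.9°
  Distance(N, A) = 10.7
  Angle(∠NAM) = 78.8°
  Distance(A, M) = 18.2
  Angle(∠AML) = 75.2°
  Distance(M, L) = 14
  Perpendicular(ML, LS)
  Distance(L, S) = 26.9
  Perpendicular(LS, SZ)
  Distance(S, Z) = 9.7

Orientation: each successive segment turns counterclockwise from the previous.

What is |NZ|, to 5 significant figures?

17.180

The perpendicularity gives LS at right angles to ML, so LS runs at 42.700°; with |LS| = 26.9, S = (14.556, 21.045). LS ⟂ SZ, so SZ runs at 132.70°; with |SZ| = 9.7, Z = (7.9775, 28.174). Then |NZ| = |Z − N| = 17.180.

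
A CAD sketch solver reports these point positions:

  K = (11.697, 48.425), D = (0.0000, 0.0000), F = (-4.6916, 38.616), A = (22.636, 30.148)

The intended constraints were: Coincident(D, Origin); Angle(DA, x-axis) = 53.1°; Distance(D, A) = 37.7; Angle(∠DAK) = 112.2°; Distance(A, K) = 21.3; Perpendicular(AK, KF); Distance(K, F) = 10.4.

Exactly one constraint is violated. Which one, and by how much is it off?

Distance(K, F) = 10.4 — off by 8.70.

D = (0.00, 0.00) ✓; DA at 53.10° ✓; |DA| = 37.70 ✓; ∠DAK = 112.2° ✓; |AK| = 21.30 ✓; ∠(AK, KF) = 90.00° ✓; |KF| = 19.10 ✗.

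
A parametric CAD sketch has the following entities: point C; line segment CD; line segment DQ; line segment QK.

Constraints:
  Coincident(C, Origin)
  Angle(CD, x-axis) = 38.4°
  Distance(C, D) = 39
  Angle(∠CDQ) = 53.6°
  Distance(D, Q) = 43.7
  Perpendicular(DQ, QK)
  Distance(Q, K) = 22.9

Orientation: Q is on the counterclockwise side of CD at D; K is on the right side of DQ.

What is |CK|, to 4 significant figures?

58.05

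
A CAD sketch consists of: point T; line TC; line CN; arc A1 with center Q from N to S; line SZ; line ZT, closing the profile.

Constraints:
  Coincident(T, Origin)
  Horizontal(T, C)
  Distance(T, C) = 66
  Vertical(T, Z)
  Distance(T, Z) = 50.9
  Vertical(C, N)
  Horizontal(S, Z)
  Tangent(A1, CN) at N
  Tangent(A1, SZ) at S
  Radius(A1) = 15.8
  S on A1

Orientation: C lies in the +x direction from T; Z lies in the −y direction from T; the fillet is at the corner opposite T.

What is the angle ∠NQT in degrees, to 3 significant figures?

145°

T is at the origin; TC is horizontal with |TC| = 66.0 and C on the +x side, so C = (66.0, 0.00). TZ is vertical with |TZ| = 50.9 and Z on the −y side, so Z = (0.00, -50.9). The virtual corner opposite T is at (66.0, -50.9). Since A1 is tangent to CN there, QN ⟂ CN and A1 meets SZ tangentially, so QS is at right angles to SZ, with radius 15.8, so the center Q sits 15.8 in from both sides at Q = (50.2, -35.1). That places the tangent points at N = (66.0, -35.1) on CN and S = (50.2, -50.9) on SZ. Then cos ∠NQT = QN·QT / (|QN||QT|), giving 145°.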